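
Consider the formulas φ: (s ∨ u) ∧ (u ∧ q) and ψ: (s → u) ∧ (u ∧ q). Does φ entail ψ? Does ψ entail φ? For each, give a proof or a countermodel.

Forward direction. Assume the antecedent. If u is true, the antecedent forces (u = T, q = T, s = F) or (u = T, q = T, s = T), and (s → u) ∧ (u ∧ q) holds there. If u is false, the antecedent cannot hold. Either way (s → u) ∧ (u ∧ q) holds.

Converse. Assume the antecedent. If u is true, the antecedent forces (u = T, q = T, s = F) or (u = T, q = T, s = T), and (s ∨ u) ∧ (u ∧ q) holds there. If u is false, the antecedent cannot hold. Either way (s ∨ u) ∧ (u ∧ q) holds.

Both directions hold.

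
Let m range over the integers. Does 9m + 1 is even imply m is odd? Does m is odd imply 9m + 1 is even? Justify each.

(←) Suppose m is odd; write m = 2j + 1. Then 9m + 1 = 9·(2j + 1) + 1 = 2·9j + 10, which is even.

(→) Suppose 9m + 1 is even. Since 9 is odd, 9m and m have the same parity, so 9m + 1 ≡ m + 1 (mod 2). As 1 is odd, 9m + 1 is even exactly when m is odd. Thus m is odd.

Both directions hold.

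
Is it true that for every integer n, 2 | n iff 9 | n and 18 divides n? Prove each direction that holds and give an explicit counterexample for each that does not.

The forward direction fails; the converse holds.

(⟹) This fails: take n = 2. Certainly 2 ∣ 2, but 9 ∤ 2.

(⟸) Suppose 9 ∣ n and 18 ∣ n. Any common multiple of 9 and 18 is a multiple of their lcm; here lcm(9, 18) = 9·18/gcd(9, 18) = 162/9 = 18, so 18 ∣ n. Since 2 ∣ 18, it follows that 2 ∣ n.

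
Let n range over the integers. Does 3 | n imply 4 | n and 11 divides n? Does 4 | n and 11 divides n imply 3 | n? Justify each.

Neither implication holds.

(→) This fails: take n = 3. Certainly 3 ∣ 3, but 4 ∤ 3.

(←) This fails: take n = 44. Both 4 ∣ 44 and 11 ∣ 44, yet 44 is not a multiple of 3 (since 44 = 14·3 + 2), so 3 ∤ 44.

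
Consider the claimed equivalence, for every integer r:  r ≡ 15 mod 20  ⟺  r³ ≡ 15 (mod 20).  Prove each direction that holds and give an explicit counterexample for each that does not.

[⇒] Suppose r ≡ 15 mod 20. Write r = 20j + 15. Then (20j + 15)³ = 8000j³ + 18000j² + 13500j + 3375 = 20(400j³ + 900j² + 675j + 168) + 15, so r³ ≡ 15 (mod 20).

[⇐] Conversely, suppose r³ ≡ 15 (mod 20). The only residue r in {0, …, 19} with r³ ≡ 15 (mod 20) is r = 15, so r ≡ 15 (mod 20).

Both implications hold.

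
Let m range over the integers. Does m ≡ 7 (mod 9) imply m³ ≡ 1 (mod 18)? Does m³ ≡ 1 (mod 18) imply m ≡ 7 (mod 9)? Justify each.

Forward direction. This fails: take m = 16. Then 16 ≡ 7 (mod 9), but 16³ = 4096 ≡ 10 (mod 18), not 1.

Converse. This fails: take m = 1. Then 1³ = 1 ≡ 1 (mod 18), yet 1 ≡ 1 (mod 9), not 7.

Neither implication holds.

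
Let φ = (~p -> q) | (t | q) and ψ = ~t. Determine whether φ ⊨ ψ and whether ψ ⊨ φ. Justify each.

Neither implication holds.

(⇒) This fails. Under q = F, p = F, t = T, the left side is true but the right side is false.

(⇐) This fails. Under q = F, p = F, t = F, the left side is false but the right side is true.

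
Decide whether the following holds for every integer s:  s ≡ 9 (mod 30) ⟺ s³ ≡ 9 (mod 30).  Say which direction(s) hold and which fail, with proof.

Both directions hold; the statement is true.

(⟹) Suppose s ≡ 9 (mod 30). Write s = 30j + 9. Then (30j + 9)³ = 27000j³ + 24300j² + 7290j + 729 = 30(900j³ + 810j² + 243j + 24) + 9, so s³ ≡ 9 (mod 30).

(⟸) Conversely, suppose s³ ≡ 9 (mod 30). The only residue r in {0, …, 29} with r³ ≡ 9 (mod 30) is r = 9, so s ≡ 9 (mod 30).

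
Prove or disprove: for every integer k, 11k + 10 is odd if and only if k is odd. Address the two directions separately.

Both implications hold.

(⇒) Suppose 11k + 10 is odd. Since 11 is odd, 11k and k have the same parity, so 11k + 10 ≡ k + 10 (mod 2). As 10 is even, 11k + 10 is odd exactly when k is odd. Thus k is odd.

(⇐) Conversely, suppose k is odd; write k = 2j + 1. Then 11k + 10 = 11·(2j + 1) + 10 = 2·11j + 21, which is odd.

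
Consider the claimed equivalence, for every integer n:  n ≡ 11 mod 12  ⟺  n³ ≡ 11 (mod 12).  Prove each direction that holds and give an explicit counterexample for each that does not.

Equivalent; both directions hold.

Forward direction. Suppose n ≡ 11 mod 12. Write n = 12j + 11. Then (12j + 11)³ = 1728j³ + 4752j² + 4356j + 1331 = 12(144j³ + 396j² + 363j + 110) + 11, so n³ ≡ 11 (mod 12).

Converse. Suppose n³ ≡ 11 (mod 12). The only residue r in {0, …, 11} with r³ ≡ 11 (mod 12) is r = 11, so n ≡ 11 (mod 12).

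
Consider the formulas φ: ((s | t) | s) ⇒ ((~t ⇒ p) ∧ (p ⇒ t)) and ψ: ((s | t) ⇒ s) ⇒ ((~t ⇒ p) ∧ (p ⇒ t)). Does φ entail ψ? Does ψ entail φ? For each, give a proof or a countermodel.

The forward direction fails; the converse holds.

[⇒] This fails. Under p = F, t = F, s = F, the left side is true but the right side is false.

[⇐] Assume the antecedent. If p is true, the antecedent forces (p = T, t = T, s = F) or (p = T, t = T, s = T), and the consequent holds there. If p is false, the antecedent forces (p = F, t = T, s = F) or (p = F, t = T, s = T), and the consequent holds there. Either way the consequent holds.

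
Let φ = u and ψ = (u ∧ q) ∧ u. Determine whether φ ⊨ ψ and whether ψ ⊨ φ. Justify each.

The forward direction fails; the converse holds.

[⇐] Assume the antecedent. If q is true, the antecedent forces (q = T, u = T), and u holds there. If q is false, the antecedent cannot hold. Either way u holds.

[⇒] This fails. Under q = F, u = T, the left side is true but the right side is false.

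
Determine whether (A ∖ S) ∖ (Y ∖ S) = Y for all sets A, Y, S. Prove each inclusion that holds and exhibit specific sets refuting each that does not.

(⊆) This inclusion fails. Take A = {1}, Y = ∅, S = ∅; then 1 ∈ (A ∖ S) ∖ (Y ∖ S) but 1 ∉ Y.

(⊇) This inclusion fails. Take A = ∅, Y = {1}, S = ∅; then 1 ∈ Y but 1 ∉ (A ∖ S) ∖ (Y ∖ S).

(⊆) fails and (⊇) fails.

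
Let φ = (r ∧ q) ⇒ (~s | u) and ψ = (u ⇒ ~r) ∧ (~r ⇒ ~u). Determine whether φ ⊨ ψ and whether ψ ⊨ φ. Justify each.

(→) This fails. Under r = F, s = F, u = T, q = F, the left side is true but the right side is false.

(←) This fails. Under r = T, s = T, u = F, q = T, the left side is false but the right side is true.

Neither direction holds.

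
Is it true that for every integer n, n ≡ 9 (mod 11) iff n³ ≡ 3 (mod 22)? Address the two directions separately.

[⇒] This fails: take n = 20. Then 20 ≡ 9 (mod 11), but 20³ = 8000 ≡ 14 (mod 22), not 3.

[⇐] Conversely, the residues r modulo 22 with r³ ≡ 3 (mod 22) are exactly {9}, and each is ≡ 9 (mod 11).

Not equivalent: only (⇐) holds.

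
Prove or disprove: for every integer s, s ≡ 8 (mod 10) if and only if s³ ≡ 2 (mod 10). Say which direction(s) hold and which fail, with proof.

(⇐) For the converse, argue contrapositively. If s ≢ 8 (mod 10), then s is congruent to one of 0, 1, 2, 3, 4, 5, 6, 7, 9 modulo 10, and these give s³ ≡ 0, 1, 8, 7, 4, 5, 6, 3, 9 respectively — never 2.

(⇒) Suppose s ≡ 8 (mod 10). Write s = 10j + 8. Then (10j + 8)³ = 1000j³ + 2400j² + 1920j + 512 = 10(100j³ + 240j² + 192j + 51) + 2, so s³ ≡ 2 (mod 10).

Both implications hold.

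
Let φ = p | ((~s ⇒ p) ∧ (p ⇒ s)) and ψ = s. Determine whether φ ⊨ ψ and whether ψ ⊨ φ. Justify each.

The forward direction fails; the converse holds.

(⟹) This fails. Under p = T, s = F, the left side is true but the right side is false.

(⟸) Assume the antecedent. If p is true, p | ((~s ⇒ p) ∧ (p ⇒ s)) reduces to true regardless of the other variables. If p is false, the antecedent forces (p = F, s = T), and p | ((~s ⇒ p) ∧ (p ⇒ s)) holds there. Either way p | ((~s ⇒ p) ∧ (p ⇒ s)) holds.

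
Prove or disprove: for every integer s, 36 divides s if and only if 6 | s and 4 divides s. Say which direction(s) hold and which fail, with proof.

Only the forward implication holds.

(⇒) If 36 ∣ s, write s = 36q. Since 36 = 6·6, s = 6·(6q), so 6 ∣ s; and since 36 = 9·4, s = 4·(9q), so 4 ∣ s.

(⇐) This fails: take s = 12. Both 6 ∣ 12 and 4 ∣ 12, yet 12 is not a multiple of 36 (since 12 = 0·36 + 12), so 36 ∤ 12.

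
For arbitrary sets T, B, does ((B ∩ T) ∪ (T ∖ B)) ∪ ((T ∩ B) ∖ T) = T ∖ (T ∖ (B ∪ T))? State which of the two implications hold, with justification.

Both inclusions hold; the sets are equal.

Forward inclusion. Let x ∈ ((B ∩ T) ∪ (T ∖ B)) ∪ ((T ∩ B) ∖ T). Then either x ∈ T and x ∉ B; or x ∈ T ∩ B. In each case x ∈ T ∖ (T ∖ (B ∪ T)), so ((B ∩ T) ∪ (T ∖ B)) ∪ ((T ∩ B) ∖ T) ⊆ T ∖ (T ∖ (B ∪ T)).

Reverse inclusion. Let x ∈ T ∖ (T ∖ (B ∪ T)). Then either x ∈ T and x ∉ B; or x ∈ T ∩ B. In each case x ∈ ((B ∩ T) ∪ (T ∖ B)) ∪ ((T ∩ B) ∖ T), so T ∖ (T ∖ (B ∪ T)) ⊆ ((B ∩ T) ∪ (T ∖ B)) ∪ ((T ∩ B) ∖ T).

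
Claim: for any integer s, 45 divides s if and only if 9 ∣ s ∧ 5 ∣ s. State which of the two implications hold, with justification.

Equivalent; both directions hold.

(⟹) If 45 ∣ s, write s = 45q. Since 45 = 5·9, s = 9·(5q), so 9 ∣ s; and since 45 = 9·5, s = 5·(9q), so 5 ∣ s.

(⟸) Suppose 9 ∣ s and 5 ∣ s. Any common multiple of 9 and 5 is a multiple of their lcm; here gcd(9, 5) = 1, so lcm(9, 5) = 9·5 = 45, so 45 ∣ s.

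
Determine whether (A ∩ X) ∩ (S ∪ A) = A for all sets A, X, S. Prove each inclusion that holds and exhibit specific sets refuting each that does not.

The sets are not equal: only the forward inclusion holds.

(⟹) Let x ∈ (A ∩ X) ∩ (S ∪ A). Then either x ∈ A ∩ X and x ∉ S; or x ∈ A ∩ X ∩ S. In each case x ∈ A, so (A ∩ X) ∩ (S ∪ A) ⊆ A.

(⟸) This inclusion fails. Take A = {1}, X = ∅, S = ∅; then 1 ∈ A but 1 ∉ (A ∩ X) ∩ (S ∪ A).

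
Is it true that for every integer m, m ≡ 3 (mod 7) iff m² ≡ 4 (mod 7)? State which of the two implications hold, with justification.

(⇒) fails and (⇐) fails.

Forward direction. This fails: take m = 3. Then 3 ≡ 3 (mod 7), but 3² = 9 ≡ 2 (mod 7), not 4.

Converse. This fails: take m = 2. Then 2² = 4 ≡ 4 (mod 7), yet 2 ≡ 2 (mod 7), not 3.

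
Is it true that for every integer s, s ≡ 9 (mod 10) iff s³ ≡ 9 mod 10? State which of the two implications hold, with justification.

Both implications hold.

(⟹) Suppose s ≡ 9 (mod 10). Write s = 10j + 9. Then (10j + 9)³ = 1000j³ + 2700j² + 2430j + 729 = 10(100j³ + 270j² + 243j + 72) + 9, so s³ ≡ 9 (mod 10).

(⟸) For the converse, argue contrapositively. If s ≢ 9 (mod 10), then s is congruent to one of 0, 1, 2, 3, 4, 5, 6, 7, 8 modulo 10, and these give s³ ≡ 0, 1, 8, 7, 4, 5, 6, 3, 2 respectively — never 9.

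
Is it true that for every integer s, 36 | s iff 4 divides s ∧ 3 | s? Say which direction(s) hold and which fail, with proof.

(⟹) If 36 ∣ s, write s = 36q. Since 36 = 9·4, s = 4·(9q), so 4 ∣ s; and since 36 = 12·3, s = 3·(12q), so 3 ∣ s.

(⟸) This fails: take s = 12. Both 4 ∣ 12 and 3 ∣ 12, yet 12 is not a multiple of 36 (since 12 = 0·36 + 12), so 36 ∤ 12.

The forward direction holds; the converse fails.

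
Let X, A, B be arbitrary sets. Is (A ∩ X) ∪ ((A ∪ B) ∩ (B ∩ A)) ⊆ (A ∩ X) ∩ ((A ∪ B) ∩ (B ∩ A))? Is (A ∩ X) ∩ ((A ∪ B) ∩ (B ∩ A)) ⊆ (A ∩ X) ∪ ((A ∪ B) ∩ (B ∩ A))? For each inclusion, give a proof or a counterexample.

Only the reverse inclusion holds.

(⟹) This inclusion fails. Take X = {1}, A = {1}, B = ∅; then 1 ∈ (A ∩ X) ∪ ((A ∪ B) ∩ (B ∩ A)) but 1 ∉ (A ∩ X) ∩ ((A ∪ B) ∩ (B ∩ A)).

(⟸) Let x ∈ (A ∩ X) ∩ ((A ∪ B) ∩ (B ∩ A)). Then x ∈ X ∩ A ∩ B, from which x ∈ (A ∩ X) ∪ ((A ∪ B) ∩ (B ∩ A)).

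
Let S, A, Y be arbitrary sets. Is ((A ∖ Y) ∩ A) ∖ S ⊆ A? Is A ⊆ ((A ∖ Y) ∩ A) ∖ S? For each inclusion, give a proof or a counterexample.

Only the forward inclusion holds.

(⊆) Let x ∈ ((A ∖ Y) ∩ A) ∖ S. Then x ∈ A and x ∉ S, Y, from which x ∈ A.

(⊇) This inclusion fails. Take S = {1}, A = {1}, Y = ∅; then 1 ∈ A but 1 ∉ ((A ∖ Y) ∩ A) ∖ S.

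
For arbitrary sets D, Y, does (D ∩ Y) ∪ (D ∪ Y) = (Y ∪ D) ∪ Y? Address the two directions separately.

(⟹) Let x ∈ (D ∩ Y) ∪ (D ∪ Y). Then either x ∈ D and x ∉ Y; or x ∈ Y and x ∉ D; or x ∈ D ∩ Y. In each case x ∈ (Y ∪ D) ∪ Y, so (D ∩ Y) ∪ (D ∪ Y) ⊆ (Y ∪ D) ∪ Y.

(⟸) Let x ∈ (Y ∪ D) ∪ Y. Then either x ∈ D and x ∉ Y; or x ∈ Y and x ∉ D; or x ∈ D ∩ Y. In each case x ∈ (D ∩ Y) ∪ (D ∪ Y), so (Y ∪ D) ∪ Y ⊆ (D ∩ Y) ∪ (D ∪ Y).

Both inclusions hold; the sets are equal.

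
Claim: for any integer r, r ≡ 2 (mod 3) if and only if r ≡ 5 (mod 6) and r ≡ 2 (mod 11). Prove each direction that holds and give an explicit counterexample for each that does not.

(⇒) fails; (⇐) holds.

(⇐) If r ≡ 5 (mod 6) and r ≡ 2 (mod 11), then by the Chinese remainder theorem r ≡ 35 (mod 66). Since 35 ≡ 2 (mod 3) and 3 ∣ 66, we get r ≡ 2 (mod 3).

(⇒) This fails: r = 2 gives 2 ≡ 2 (mod 3) but 2 ≡ 2 (mod 6), so the conjunction on the right does not hold.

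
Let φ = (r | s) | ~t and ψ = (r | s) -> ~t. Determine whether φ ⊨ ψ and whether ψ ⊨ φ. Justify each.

Neither implication holds.

Forward direction. This fails. Under r = T, s = F, t = T, the left side is true but the right side is false.

Converse. This fails. Under r = F, s = F, t = T, the left side is false but the right side is true.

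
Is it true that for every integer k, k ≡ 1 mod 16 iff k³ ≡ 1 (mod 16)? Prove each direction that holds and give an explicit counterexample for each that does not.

Both implications hold.

(→) Suppose k ≡ 1 mod 16. Write k = 16j + 1. Then (16j + 1)³ = 4096j³ + 768j² + 48j + 1 = 16(256j³ + 48j² + 3j) + 1, so k³ ≡ 1 (mod 16).

(←) Conversely, suppose k³ ≡ 1 (mod 16). The only residue r in {0, …, 15} with r³ ≡ 1 (mod 16) is r = 1, so k ≡ 1 (mod 16).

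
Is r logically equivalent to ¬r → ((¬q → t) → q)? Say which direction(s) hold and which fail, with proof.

[⇒] Assume the antecedent. If t is true, the antecedent forces (t = T, q = F, r = T) or (t = T, q = T, r = T), and ¬r → ((¬q → t) → q) holds there. If t is false, ¬r → ((¬q → t) → q) reduces to true regardless of the other variables. Either way ¬r → ((¬q → t) → q) holds.

[⇐] This fails. Under t = F, q = F, r = F, the left side is false but the right side is true.

The forward direction holds; the converse fails.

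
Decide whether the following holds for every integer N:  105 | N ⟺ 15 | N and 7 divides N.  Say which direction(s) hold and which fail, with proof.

Both implications hold.

(⟹) If 105 ∣ N, write N = 105q. Since 105 = 7·15, N = 15·(7q), so 15 ∣ N; and since 105 = 15·7, N = 7·(15q), so 7 ∣ N.

(⟸) Suppose 15 ∣ N and 7 ∣ N. Any common multiple of 15 and 7 is a multiple of their lcm; here gcd(15, 7) = 1, so lcm(15, 7) = 15·7 = 105, so 105 ∣ N.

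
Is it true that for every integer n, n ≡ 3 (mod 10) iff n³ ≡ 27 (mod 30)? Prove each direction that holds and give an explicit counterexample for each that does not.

(→) This fails: take n = 13. Then 13 ≡ 3 (mod 10), but 13³ = 2197 ≡ 7 (mod 30), not 27.

(←) Conversely, the residues r modulo 30 with r³ ≡ 27 (mod 30) are exactly {3}, and each is ≡ 3 (mod 10).

Only the reverse direction holds.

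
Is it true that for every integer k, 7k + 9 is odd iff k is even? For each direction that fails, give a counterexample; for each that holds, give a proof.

(→) Suppose 7k + 9 is odd. Since 7 is odd, 7k and k have the same parity, so 7k + 9 ≡ k + 9 (mod 2). As 9 is odd, 7k + 9 is odd exactly when k is even. Thus k is even.

(←) Conversely, suppose k is even; write k = 2j. Then 7k + 9 = 7·(2j) + 9 = 2·7j + 9, which is odd.

The biconditional holds.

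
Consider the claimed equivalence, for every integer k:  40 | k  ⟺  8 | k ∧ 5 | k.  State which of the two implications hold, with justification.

(→) If 40 ∣ k, write k = 40q. Since 40 = 5·8, k = 8·(5q), so 8 ∣ k; and since 40 = 8·5, k = 5·(8q), so 5 ∣ k.

(←) Suppose 8 ∣ k and 5 ∣ k. Any common multiple of 8 and 5 is a multiple of their lcm; here gcd(8, 5) = 1, so lcm(8, 5) = 8·5 = 40, so 40 ∣ k.

Both directions hold; the statement is true.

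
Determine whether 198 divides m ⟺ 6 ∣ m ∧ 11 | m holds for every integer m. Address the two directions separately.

Only the forward direction holds.

(⟹) If 198 ∣ m, write m = 198q. Since 198 = 33·6, m = 6·(33q), so 6 ∣ m; and since 198 = 18·11, m = 11·(18q), so 11 ∣ m.

(⟸) This fails: take m = 66. Both 6 ∣ 66 and 11 ∣ 66, yet 66 is not a multiple of 198 (since 66 = 0·198 + 66), so 198 ∤ 66.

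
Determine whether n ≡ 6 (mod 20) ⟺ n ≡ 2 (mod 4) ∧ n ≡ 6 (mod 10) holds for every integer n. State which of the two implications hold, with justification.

Forward direction. Suppose n ≡ 6 (mod 20); write n = 20j + 6. Since 4 ∣ 20, reducing mod 4 gives n ≡ 6 ≡ 2 (mod 4); since 10 ∣ 20, reducing mod 10 gives n ≡ 6 (mod 10).

Converse. If n ≡ 2 (mod 4) and n ≡ 6 (mod 10), then by the Chinese remainder theorem n ≡ 6 (mod 20). This is exactly n ≡ 6 (mod 20).

Both implications hold.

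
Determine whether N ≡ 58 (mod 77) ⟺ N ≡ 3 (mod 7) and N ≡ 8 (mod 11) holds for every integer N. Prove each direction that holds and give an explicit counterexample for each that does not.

Neither direction holds.

(⟹) This fails: N = 58 gives 58 ≡ 58 (mod 77) but 58 ≡ 2 (mod 7), so the conjunction on the right does not hold.

(⟸) This fails: N = 52 satisfies both congruences on the right (52 ≡ 3 mod 7 and 52 ≡ 8 mod 11) yet 52 ≡ 52 (mod 77), not 58.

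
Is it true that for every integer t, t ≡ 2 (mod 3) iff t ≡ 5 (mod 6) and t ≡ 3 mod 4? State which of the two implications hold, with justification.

The forward direction fails; the converse holds.

Forward direction. This fails: t = 8 gives 8 ≡ 2 (mod 3) but 8 ≡ 2 (mod 6), so the conjunction on the right does not hold.

Converse. If t ≡ 5 (mod 6) and t ≡ 3 (mod 4), then by the Chinese remainder theorem t ≡ 11 (mod 12). Since 11 ≡ 2 (mod 3) and 3 ∣ 12, we get t ≡ 2 (mod 3).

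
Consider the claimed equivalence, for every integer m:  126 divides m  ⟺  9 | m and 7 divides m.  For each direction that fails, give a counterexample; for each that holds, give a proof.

(←) This fails: take m = 63. Both 9 ∣ 63 and 7 ∣ 63, yet 63 is not a multiple of 126 (since 63 = 0·126 + 63), so 126 ∤ 63.

(→) If 126 ∣ m, write m = 126q. Since 126 = 14·9, m = 9·(14q), so 9 ∣ m; and since 126 = 18·7, m = 7·(18q), so 7 ∣ m.

Only the forward implication holds.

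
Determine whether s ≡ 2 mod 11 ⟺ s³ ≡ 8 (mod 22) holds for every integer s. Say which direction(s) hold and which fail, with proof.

Only the reverse direction holds.

Forward direction. This fails: take s = 13. Then 13 ≡ 2 (mod 11), but 13³ = 2197 ≡ 19 (mod 22), not 8.

Converse. The residues r modulo 22 with r³ ≡ 8 (mod 22) are exactly {2}, and each is ≡ 2 (mod 11).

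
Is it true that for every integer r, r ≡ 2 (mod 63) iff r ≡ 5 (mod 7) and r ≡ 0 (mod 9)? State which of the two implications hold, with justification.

(⟹) This fails: r = 2 gives 2 ≡ 2 (mod 63) but 2 ≡ 2 (mod 7), so the conjunction on the right does not hold.

(⟸) This fails: r = 54 satisfies both congruences on the right (54 ≡ 5 mod 7 and 54 ≡ 0 mod 9) yet 54 ≡ 54 (mod 63), not 2.

(⇒) fails and (⇐) fails.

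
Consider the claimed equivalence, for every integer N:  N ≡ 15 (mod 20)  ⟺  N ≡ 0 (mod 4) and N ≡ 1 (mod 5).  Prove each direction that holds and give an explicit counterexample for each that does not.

[⇒] This fails: N = 15 gives 15 ≡ 15 (mod 20) but 15 ≡ 3 (mod 4), so the conjunction on the right does not hold.

[⇐] This fails: N = 16 satisfies both congruences on the right (16 ≡ 0 mod 4 and 16 ≡ 1 mod 5) yet 16 ≡ 16 (mod 20), not 15.

Neither direction holds.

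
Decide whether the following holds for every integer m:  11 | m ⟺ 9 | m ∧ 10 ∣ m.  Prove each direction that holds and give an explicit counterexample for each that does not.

(⟹) This fails: take m = 11. Certainly 11 ∣ 11, but 9 ∤ 11.

(⟸) This fails: take m = 90. Both 9 ∣ 90 and 10 ∣ 90, yet 90 is not a multiple of 11 (since 90 = 8·11 + 2), so 11 ∤ 90.

Neither direction holds.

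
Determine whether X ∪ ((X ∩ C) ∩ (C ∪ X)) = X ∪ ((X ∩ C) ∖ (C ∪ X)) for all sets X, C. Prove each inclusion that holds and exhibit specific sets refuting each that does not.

Both inclusions hold.

Forward inclusion. Let x ∈ X ∪ ((X ∩ C) ∩ (C ∪ X)). Then either x ∈ X and x ∉ C; or x ∈ X ∩ C. In each case x ∈ X ∪ ((X ∩ C) ∖ (C ∪ X)), so X ∪ ((X ∩ C) ∩ (C ∪ X)) ⊆ X ∪ ((X ∩ C) ∖ (C ∪ X)).

Reverse inclusion. Let x ∈ X ∪ ((X ∩ C) ∖ (C ∪ X)). Then either x ∈ X and x ∉ C; or x ∈ X ∩ C. In each case x ∈ X ∪ ((X ∩ C) ∩ (C ∪ X)), so X ∪ ((X ∩ C) ∖ (C ∪ X)) ⊆ X ∪ ((X ∩ C) ∩ (C ∪ X)).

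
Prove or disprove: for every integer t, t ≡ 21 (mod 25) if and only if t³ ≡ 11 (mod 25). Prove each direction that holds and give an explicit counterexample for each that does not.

Both directions hold.

(⟹) Suppose t ≡ 21 (mod 25). Write t = 25j + 21. Then (25j + 21)³ = 15625j³ + 39375j² + 33075j + 9261 = 25(625j³ + 1575j² + 1323j + 370) + 11, so t³ ≡ 11 (mod 25).

(⟸) Conversely, suppose t³ ≡ 11 (mod 25). The only residue r in {0, …, 24} with r³ ≡ 11 (mod 25) is r = 21, so t ≡ 21 (mod 25).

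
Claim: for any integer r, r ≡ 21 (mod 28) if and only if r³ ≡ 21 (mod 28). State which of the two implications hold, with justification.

[⇒] Suppose r ≡ 21 (mod 28). Write r = 28j + 21. Then (28j + 21)³ = 21952j³ + 49392j² + 37044j + 9261 = 28(784j³ + 1764j² + 1323j + 330) + 21, so r³ ≡ 21 (mod 28).

[⇐] Conversely, suppose r³ ≡ 21 (mod 28). The only residue r in {0, …, 27} with r³ ≡ 21 (mod 28) is r = 21, so r ≡ 21 (mod 28).

Both directions hold.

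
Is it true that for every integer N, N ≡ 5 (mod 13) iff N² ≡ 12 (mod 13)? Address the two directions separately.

(⇒) Suppose N ≡ 5 (mod 13). Write N = 13j + 5. Then (13j + 5)² = 169j² + 130j + 25 = 13(13j² + 10j + 1) + 12, so N² ≡ 12 (mod 13).

(⇐) This fails: take N = 8. Then 8² = 64 ≡ 12 (mod 13), yet 8 ≡ 8 (mod 13), not 5.

Not equivalent: only (⇒) holds.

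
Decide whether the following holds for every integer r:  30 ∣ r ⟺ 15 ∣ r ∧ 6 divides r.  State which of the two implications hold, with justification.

Equivalent; both directions hold.

(⟹) If 30 ∣ r, write r = 30q. Since 30 = 2·15, r = 15·(2q), so 15 ∣ r; and since 30 = 5·6, r = 6·(5q), so 6 ∣ r.

(⟸) Suppose 15 ∣ r and 6 ∣ r. Any common multiple of 15 and 6 is a multiple of their lcm; here lcm(15, 6) = 15·6/gcd(15, 6) = 90/3 = 30, so 30 ∣ r.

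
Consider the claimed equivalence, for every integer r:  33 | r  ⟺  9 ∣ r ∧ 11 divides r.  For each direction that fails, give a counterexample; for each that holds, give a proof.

(⇒) This fails: take r = 33. Certainly 33 ∣ 33, but 9 ∤ 33.

(⇐) Suppose 9 ∣ r and 11 ∣ r. Any common multiple of 9 and 11 is a multiple of their lcm; here gcd(9, 11) = 1, so lcm(9, 11) = 9·11 = 99, so 99 ∣ r. Since 33 ∣ 99, it follows that 33 ∣ r.

The forward direction fails; the converse holds.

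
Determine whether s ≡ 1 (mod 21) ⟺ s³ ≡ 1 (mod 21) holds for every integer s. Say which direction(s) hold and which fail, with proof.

(⇒) holds; (⇐) fails.

(→) Suppose s ≡ 1 (mod 21). Write s = 21j + 1. Then (21j + 1)³ = 9261j³ + 1323j² + 63j + 1 = 21(441j³ + 63j² + 3j) + 1, so s³ ≡ 1 (mod 21).

(←) This fails: take s = 4. Then 4³ = 64 ≡ 1 (mod 21), yet 4 ≡ 4 (mod 21), not 1.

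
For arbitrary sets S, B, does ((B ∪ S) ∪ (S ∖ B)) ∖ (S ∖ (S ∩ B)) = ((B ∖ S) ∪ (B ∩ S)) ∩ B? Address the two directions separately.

Both inclusions hold; the sets are equal.

Forward inclusion. Let x ∈ ((B ∪ S) ∪ (S ∖ B)) ∖ (S ∖ (S ∩ B)). Then either x ∈ B and x ∉ S; or x ∈ S ∩ B. In each case x ∈ ((B ∖ S) ∪ (B ∩ S)) ∩ B, so ((B ∪ S) ∪ (S ∖ B)) ∖ (S ∖ (S ∩ B)) ⊆ ((B ∖ S) ∪ (B ∩ S)) ∩ B.

Reverse inclusion. Let x ∈ ((B ∖ S) ∪ (B ∩ S)) ∩ B. Then either x ∈ B and x ∉ S; or x ∈ S ∩ B. In each case x ∈ ((B ∪ S) ∪ (S ∖ B)) ∖ (S ∖ (S ∩ B)), so ((B ∖ S) ∪ (B ∩ S)) ∩ B ⊆ ((B ∪ S) ∪ (S ∖ B)) ∖ (S ∖ (S ∩ B)).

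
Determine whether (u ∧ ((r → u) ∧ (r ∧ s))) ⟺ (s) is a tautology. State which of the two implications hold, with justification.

Forward direction. Assume the antecedent. If r is true, the antecedent forces (r = T, s = T, u = T), and s holds there. If r is false, the antecedent cannot hold. Either way s holds.

Converse. This fails. Under r = F, s = T, u = F, the left side is false but the right side is true.

Only the forward implication holds.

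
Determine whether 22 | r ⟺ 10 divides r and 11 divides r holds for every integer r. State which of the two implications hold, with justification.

Forward direction. This fails: take r = 22. Certainly 22 ∣ 22, but 10 ∤ 22.

Converse. Suppose 10 ∣ r and 11 ∣ r. Any common multiple of 10 and 11 is a multiple of their lcm; here gcd(10, 11) = 1, so lcm(10, 11) = 10·11 = 110, so 110 ∣ r. Since 22 ∣ 110, it follows that 22 ∣ r.

The forward direction fails; the converse holds.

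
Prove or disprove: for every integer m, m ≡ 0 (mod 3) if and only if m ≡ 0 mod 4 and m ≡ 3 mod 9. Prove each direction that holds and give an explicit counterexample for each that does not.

The forward direction fails; the converse holds.

(⟸) If m ≡ 0 (mod 4) and m ≡ 3 (mod 9), then by the Chinese remainder theorem m ≡ 12 (mod 36). Since 12 ≡ 0 (mod 3) and 3 ∣ 36, we get m ≡ 0 (mod 3).

(⟹) This fails: m = 0 gives 0 ≡ 0 (mod 3) but 0 ≡ 0 (mod 9), so the conjunction on the right does not hold.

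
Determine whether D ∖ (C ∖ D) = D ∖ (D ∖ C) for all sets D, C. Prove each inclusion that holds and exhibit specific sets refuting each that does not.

(⊆) fails; (⊇) holds.

(⟸) Let x ∈ D ∖ (D ∖ C). Then x ∈ D ∩ C, from which x ∈ D ∖ (C ∖ D).

(⟹) This inclusion fails. Take D = {1}, C = ∅; then 1 ∈ D ∖ (C ∖ D) but 1 ∉ D ∖ (D ∖ C).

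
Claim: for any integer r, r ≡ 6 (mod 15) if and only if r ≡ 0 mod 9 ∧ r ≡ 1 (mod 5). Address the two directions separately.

Forward direction. This fails: r = 21 gives 21 ≡ 6 (mod 15) but 21 ≡ 3 (mod 9), so the conjunction on the right does not hold.

Converse. If r ≡ 0 (mod 9) and r ≡ 1 (mod 5), then by the Chinese remainder theorem r ≡ 36 (mod 45). Since 36 ≡ 6 (mod 15) and 15 ∣ 45, we get r ≡ 6 (mod 15).

The forward direction fails; the converse holds.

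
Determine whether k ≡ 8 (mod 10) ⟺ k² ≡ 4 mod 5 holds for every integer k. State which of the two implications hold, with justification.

(→) Suppose k ≡ 8 (mod 10). Then k² ≡ 8² = 64 (mod 10), and since 5 ∣ 10, also k² ≡ 4 (mod 5).

(←) This fails: take k = 2. Then 2² = 4 ≡ 4 (mod 5), yet 2 ≡ 2 (mod 10), not 8.

The forward direction holds; the converse fails.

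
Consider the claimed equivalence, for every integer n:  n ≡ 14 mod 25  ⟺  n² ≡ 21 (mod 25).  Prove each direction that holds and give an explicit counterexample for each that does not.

[⇒] Suppose n ≡ 14 mod 25. Write n = 25j + 14. Then (25j + 14)² = 625j² + 700j + 196 = 25(25j² + 28j + 7) + 21, so n² ≡ 21 (mod 25).

[⇐] This fails: take n = 11. Then 11² = 121 ≡ 21 (mod 25), yet 11 ≡ 11 (mod 25), not 14.

Not equivalent: only (⇒) holds.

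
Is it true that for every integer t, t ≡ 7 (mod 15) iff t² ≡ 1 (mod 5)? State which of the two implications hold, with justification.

Neither implication holds.

(→) This fails: take t = 7. Then 7 ≡ 7 (mod 15), but 7² = 49 ≡ 4 (mod 5), not 1.

(←) This fails: take t = 1. Then 1² = 1 ≡ 1 (mod 5), yet 1 ≡ 1 (mod 15), not 7.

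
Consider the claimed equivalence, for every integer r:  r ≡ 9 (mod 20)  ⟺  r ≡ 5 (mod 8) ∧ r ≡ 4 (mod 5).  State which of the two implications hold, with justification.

[⇒] This fails: r = 9 gives 9 ≡ 9 (mod 20) but 9 ≡ 1 (mod 8), so the conjunction on the right does not hold.

[⇐] Conversely, if r ≡ 5 (mod 8) and r ≡ 4 (mod 5), then by the Chinese remainder theorem r ≡ 29 (mod 40). Since 29 ≡ 9 (mod 20) and 20 ∣ 40, we get r ≡ 9 (mod 20).

Only the reverse direction holds.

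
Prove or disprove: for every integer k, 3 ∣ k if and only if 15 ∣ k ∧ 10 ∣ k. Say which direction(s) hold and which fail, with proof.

Forward direction. This fails: take k = 3. Certainly 3 ∣ 3, but 15 ∤ 3.

Converse. Suppose 15 ∣ k and 10 ∣ k. Any common multiple of 15 and 10 is a multiple of their lcm; here lcm(15, 10) = 15·10/gcd(15, 10) = 150/5 = 30, so 30 ∣ k. Since 3 ∣ 30, it follows that 3 ∣ k.

Not equivalent: only (⇐) holds.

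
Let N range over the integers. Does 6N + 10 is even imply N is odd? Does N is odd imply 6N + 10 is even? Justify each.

Only the converse holds.

(←) Suppose N is odd. Since 6 is even, 6N is even for every N, so 6N + 10 has the same parity as 10, which is even. Hence 6N + 10 is even.

(→) This fails: take N = 0. Then 6N + 10 = 10, which is even, yet N = 0 is even, not odd.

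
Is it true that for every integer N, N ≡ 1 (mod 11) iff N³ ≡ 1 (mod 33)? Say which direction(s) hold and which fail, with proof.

Only the converse holds.

(⟹) This fails: take N = 12. Then 12 ≡ 1 (mod 11), but 12³ = 1728 ≡ 12 (mod 33), not 1.

(⟸) Conversely, the residues r modulo 33 with r³ ≡ 1 (mod 33) are exactly {1}, and each is ≡ 1 (mod 11).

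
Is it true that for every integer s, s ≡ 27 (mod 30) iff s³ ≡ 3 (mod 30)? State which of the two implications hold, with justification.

(⟸) Suppose s³ ≡ 3 (mod 30). The only residue r in {0, …, 29} with r³ ≡ 3 (mod 30) is r = 27, so s ≡ 27 (mod 30).

(⟹) Suppose s ≡ 27 (mod 30). Write s = 30j + 27. Then (30j + 27)³ = 27000j³ + 72900j² + 65610j + 19683 = 30(900j³ + 2430j² + 2187j + 656) + 3, so s³ ≡ 3 (mod 30).

Both implications hold.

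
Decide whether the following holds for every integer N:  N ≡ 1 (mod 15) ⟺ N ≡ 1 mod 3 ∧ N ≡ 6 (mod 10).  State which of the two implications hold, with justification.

Forward direction. This fails: N = 1 gives 1 ≡ 1 (mod 15) but 1 ≡ 1 (mod 10), so the conjunction on the right does not hold.

Converse. If N ≡ 1 (mod 3) and N ≡ 6 (mod 10), then by the Chinese remainder theorem N ≡ 16 (mod 30). Since 16 ≡ 1 (mod 15) and 15 ∣ 30, we get N ≡ 1 (mod 15).

Not equivalent: only (⇐) holds.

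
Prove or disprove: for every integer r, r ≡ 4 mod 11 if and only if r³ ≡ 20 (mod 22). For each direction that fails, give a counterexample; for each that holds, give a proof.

The forward direction fails; the converse holds.

(⟹) This fails: take r = 15. Then 15 ≡ 4 (mod 11), but 15³ = 3375 ≡ 9 (mod 22), not 20.

(⟸) Conversely, the residues r modulo 22 with r³ ≡ 20 (mod 22) are exactly {4}, and each is ≡ 4 (mod 11).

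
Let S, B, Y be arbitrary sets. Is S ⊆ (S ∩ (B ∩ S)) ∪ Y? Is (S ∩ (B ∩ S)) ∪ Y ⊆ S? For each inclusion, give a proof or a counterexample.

(⟹) This inclusion fails. Take S = {1}, B = ∅, Y = ∅; then 1 ∈ S but 1 ∉ (S ∩ (B ∩ S)) ∪ Y.

(⟸) This inclusion fails. Take S = ∅, B = ∅, Y = {1}; then 1 ∈ (S ∩ (B ∩ S)) ∪ Y but 1 ∉ S.

Neither inclusion holds.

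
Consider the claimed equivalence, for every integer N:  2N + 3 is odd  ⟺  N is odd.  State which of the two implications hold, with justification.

(⟸) Suppose N is odd. Since 2 is even, 2N is even for every N, so 2N + 3 has the same parity as 3, which is odd. Hence 2N + 3 is odd.

(⟹) This fails: take N = 6. Then 2N + 3 = 15, which is odd, yet N = 6 is even, not odd.

The forward direction fails; the converse holds.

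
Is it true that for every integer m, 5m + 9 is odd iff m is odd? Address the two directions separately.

Forward direction. This fails: m = 0 gives 5m + 9 = 9, which is odd, but 0 is even, not odd.

Converse. This also fails: m = 1 is odd, but 5m + 9 = 14 is even, not odd.

(⇒) fails and (⇐) fails.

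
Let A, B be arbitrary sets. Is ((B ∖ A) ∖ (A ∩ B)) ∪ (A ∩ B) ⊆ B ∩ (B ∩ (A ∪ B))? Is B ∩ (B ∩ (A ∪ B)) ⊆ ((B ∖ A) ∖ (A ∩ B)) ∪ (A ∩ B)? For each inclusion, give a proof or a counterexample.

Both inclusions hold.

(⊆) Let x ∈ ((B ∖ A) ∖ (A ∩ B)) ∪ (A ∩ B). Then either x ∈ B and x ∉ A; or x ∈ A ∩ B. In each case x ∈ B ∩ (B ∩ (A ∪ B)), so ((B ∖ A) ∖ (A ∩ B)) ∪ (A ∩ B) ⊆ B ∩ (B ∩ (A ∪ B)).

(⊇) Let x ∈ B ∩ (B ∩ (A ∪ B)). Then either x ∈ B and x ∉ A; or x ∈ A ∩ B. In each case x ∈ ((B ∖ A) ∖ (A ∩ B)) ∪ (A ∩ B), so B ∩ (B ∩ (A ∪ B)) ⊆ ((B ∖ A) ∖ (A ∩ B)) ∪ (A ∩ B).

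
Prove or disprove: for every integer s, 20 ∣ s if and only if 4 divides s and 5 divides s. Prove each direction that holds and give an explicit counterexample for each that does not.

Both directions hold; the statement is true.

(⇒) If 20 ∣ s, write s = 20q. Since 20 = 5·4, s = 4·(5q), so 4 ∣ s; and since 20 = 4·5, s = 5·(4q), so 5 ∣ s.

(⇐) Suppose 4 ∣ s and 5 ∣ s. Any common multiple of 4 and 5 is a multiple of their lcm; here gcd(4, 5) = 1, so lcm(4, 5) = 4·5 = 20, so 20 ∣ s.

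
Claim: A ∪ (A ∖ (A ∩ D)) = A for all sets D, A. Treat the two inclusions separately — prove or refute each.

Both inclusions hold; the sets are equal.

(⟹) Let x ∈ A ∪ (A ∖ (A ∩ D)). Then either x ∈ A and x ∉ D; or x ∈ D ∩ A. In each case x ∈ A, so A ∪ (A ∖ (A ∩ D)) ⊆ A.

(⟸) Let x ∈ A. Then either x ∈ A and x ∉ D; or x ∈ D ∩ A. In each case x ∈ A ∪ (A ∖ (A ∩ D)), so A ⊆ A ∪ (A ∖ (A ∩ D)).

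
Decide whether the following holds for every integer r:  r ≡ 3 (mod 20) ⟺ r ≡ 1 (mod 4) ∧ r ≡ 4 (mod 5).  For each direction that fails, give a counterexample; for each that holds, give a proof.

(→) This fails: r = 3 gives 3 ≡ 3 (mod 20) but 3 ≡ 3 (mod 4), so the conjunction on the right does not hold.

(←) This fails: r = 9 satisfies both congruences on the right (9 ≡ 1 mod 4 and 9 ≡ 4 mod 5) yet 9 ≡ 9 (mod 20), not 3.

(⇒) fails and (⇐) fails.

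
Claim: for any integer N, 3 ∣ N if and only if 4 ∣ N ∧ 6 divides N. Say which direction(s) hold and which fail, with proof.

(⇒) fails; (⇐) holds.

(⟸) Suppose 4 ∣ N and 6 ∣ N. Any common multiple of 4 and 6 is a multiple of their lcm; here lcm(4, 6) = 4·6/gcd(4, 6) = 24/2 = 12, so 12 ∣ N. Since 3 ∣ 12, it follows that 3 ∣ N.

(⟹) This fails: take N = 3. Certainly 3 ∣ 3, but 4 ∤ 3.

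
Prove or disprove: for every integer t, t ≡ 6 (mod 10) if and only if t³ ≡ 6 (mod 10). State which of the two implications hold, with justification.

(⟸) Suppose t³ ≡ 6 (mod 10). The only residue r in {0, …, 9} with r³ ≡ 6 (mod 10) is r = 6, so t ≡ 6 (mod 10).

(⟹) Suppose t ≡ 6 (mod 10). Write t = 10j + 6. Then (10j + 6)³ = 1000j³ + 1800j² + 1080j + 216 = 10(100j³ + 180j² + 108j + 21) + 6, so t³ ≡ 6 (mod 10).

Both directions hold.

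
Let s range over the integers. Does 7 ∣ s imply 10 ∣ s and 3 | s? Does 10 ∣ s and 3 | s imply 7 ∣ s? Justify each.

(⇒) fails and (⇐) fails.

(→) This fails: take s = 7. Certainly 7 ∣ 7, but 10 ∤ 7.

(←) This fails: take s = 30. Both 10 ∣ 30 and 3 ∣ 30, yet 30 is not a multiple of 7 (since 30 = 4·7 + 2), so 7 ∤ 30.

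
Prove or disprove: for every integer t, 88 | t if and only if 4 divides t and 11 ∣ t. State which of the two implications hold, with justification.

Not equivalent: only (⇒) holds.

(←) This fails: take t = 44. Both 4 ∣ 44 and 11 ∣ 44, yet 44 is not a multiple of 88 (since 44 = 0·88 + 44), so 88 ∤ 44.

(→) If 88 ∣ t, write t = 88q. Since 88 = 22·4, t = 4·(22q), so 4 ∣ t; and since 88 = 8·11, t = 11·(8q), so 11 ∣ t.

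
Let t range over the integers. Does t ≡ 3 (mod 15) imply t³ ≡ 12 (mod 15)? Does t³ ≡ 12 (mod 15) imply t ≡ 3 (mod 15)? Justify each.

(→) Suppose t ≡ 3 (mod 15). Write t = 15j + 3. Then (15j + 3)³ = 3375j³ + 2025j² + 405j + 27 = 15(225j³ + 135j² + 27j + 1) + 12, so t³ ≡ 12 (mod 15).

(←) Conversely, suppose t³ ≡ 12 (mod 15). The only residue r in {0, …, 14} with r³ ≡ 12 (mod 15) is r = 3, so t ≡ 3 (mod 15).

The biconditional holds.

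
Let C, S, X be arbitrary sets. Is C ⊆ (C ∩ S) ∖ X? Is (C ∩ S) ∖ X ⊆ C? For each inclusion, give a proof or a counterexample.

(⊇) Let x ∈ (C ∩ S) ∖ X. Then x ∈ C ∩ S and x ∉ X, from which x ∈ C.

(⊆) This inclusion fails. Take C = {1}, S = ∅, X = ∅; then 1 ∈ C but 1 ∉ (C ∩ S) ∖ X.

The sets are not equal: only the reverse inclusion holds.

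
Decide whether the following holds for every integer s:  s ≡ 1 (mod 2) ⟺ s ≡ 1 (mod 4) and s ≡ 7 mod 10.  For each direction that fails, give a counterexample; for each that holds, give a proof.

(⟹) This fails: s = 1 gives 1 ≡ 1 (mod 2) but 1 ≡ 1 (mod 10), so the conjunction on the right does not hold.

(⟸) Conversely, if s ≡ 1 (mod 4) and s ≡ 7 (mod 10), then by the Chinese remainder theorem s ≡ 17 (mod 20). Since 17 ≡ 1 (mod 2) and 2 ∣ 20, we get s ≡ 1 (mod 2).

The forward direction fails; the converse holds.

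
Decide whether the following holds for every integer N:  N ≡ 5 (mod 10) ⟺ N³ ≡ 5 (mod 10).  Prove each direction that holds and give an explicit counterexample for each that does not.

(⟹) Suppose N ≡ 5 (mod 10). Write N = 10j + 5. Then (10j + 5)³ = 1000j³ + 1500j² + 750j + 125 = 10(100j³ + 150j² + 75j + 12) + 5, so N³ ≡ 5 (mod 10).

(⟸) Conversely, suppose N³ ≡ 5 (mod 10). The only residue r in {0, …, 9} with r³ ≡ 5 (mod 10) is r = 5, so N ≡ 5 (mod 10).

The biconditional holds.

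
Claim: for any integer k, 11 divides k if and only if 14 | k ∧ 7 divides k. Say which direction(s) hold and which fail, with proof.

Neither direction holds.

Forward direction. This fails: take k = 11. Certainly 11 ∣ 11, but 14 ∤ 11.

Converse. This fails: take k = 14. Both 14 ∣ 14 and 7 ∣ 14, yet 14 is not a multiple of 11 (since 14 = 1·11 + 3), so 11 ∤ 14.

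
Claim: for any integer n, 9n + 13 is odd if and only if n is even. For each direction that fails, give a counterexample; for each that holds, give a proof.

[⇐] Suppose n is even; write n = 2j. Then 9n + 13 = 9·(2j) + 13 = 2·9j + 13, which is odd.

[⇒] Suppose 9n + 13 is odd. Since 9 is odd, 9n and n have the same parity, so 9n + 13 ≡ n + 13 (mod 2). As 13 is odd, 9n + 13 is odd exactly when n is even. Thus n is even.

The biconditional holds.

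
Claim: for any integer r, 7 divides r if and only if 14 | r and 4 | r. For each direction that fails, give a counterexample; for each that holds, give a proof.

(⇒) This fails: take r = 7. Certainly 7 ∣ 7, but 14 ∤ 7.

(⇐) Suppose 14 ∣ r and 4 ∣ r. Any common multiple of 14 and 4 is a multiple of their lcm; here lcm(14, 4) = 14·4/gcd(14, 4) = 56/2 = 28, so 28 ∣ r. Since 7 ∣ 28, it follows that 7 ∣ r.

(⇒) fails; (⇐) holds.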